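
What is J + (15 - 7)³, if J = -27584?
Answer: -27072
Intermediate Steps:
J + (15 - 7)³ = -27584 + (15 - 7)³ = -27584 + 8³ = -27584 + 512 = -27072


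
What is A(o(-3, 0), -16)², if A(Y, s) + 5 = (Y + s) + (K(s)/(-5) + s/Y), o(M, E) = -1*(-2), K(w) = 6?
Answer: 19881/25 ≈ 795.24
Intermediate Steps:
o(M, E) = 2
A(Y, s) = -31/5 + Y + s + s/Y (A(Y, s) = -5 + ((Y + s) + (6/(-5) + s/Y)) = -5 + ((Y + s) + (6*(-⅕) + s/Y)) = -5 + ((Y + s) + (-6/5 + s/Y)) = -5 + (-6/5 + Y + s + s/Y) = -31/5 + Y + s + s/Y)
A(o(-3, 0), -16)² = (-31/5 + 2 - 16 - 16/2)² = (-31/5 + 2 - 16 - 16*½)² = (-31/5 + 2 - 16 - 8)² = (-141/5)² = 19881/25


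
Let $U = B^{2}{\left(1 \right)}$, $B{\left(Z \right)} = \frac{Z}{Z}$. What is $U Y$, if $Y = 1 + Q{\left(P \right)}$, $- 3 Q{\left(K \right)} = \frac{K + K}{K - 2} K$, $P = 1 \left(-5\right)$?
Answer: $\frac{71}{21} \approx 3.381$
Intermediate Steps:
$P = -5$
$B{\left(Z \right)} = 1$
$Q{\left(K \right)} = - \frac{2 K^{2}}{3 \left(-2 + K\right)}$ ($Q{\left(K \right)} = - \frac{\frac{K + K}{K - 2} K}{3} = - \frac{\frac{2 K}{-2 + K} K}{3} = - \frac{2 K^{2} \frac{1}{-2 + K}}{3} = - \frac{2 K^{2}}{3 \left(-2 + K\right)}$)
$U = 1$ ($U = 1^{2} = 1$)
$Y = \frac{71}{21}$ ($Y = 1 - \frac{2 \left(-5\right)^{2}}{-6 + 3 \left(-5\right)} = 1 - \frac{50}{-6 - 15} = 1 - \frac{50}{-21} = 1 - 50 \left(- \frac{1}{21}\right) = 1 + \frac{50}{21} = \frac{71}{21} \approx 3.381$)
$U Y = 1 \cdot \frac{71}{21} = \frac{71}{21}$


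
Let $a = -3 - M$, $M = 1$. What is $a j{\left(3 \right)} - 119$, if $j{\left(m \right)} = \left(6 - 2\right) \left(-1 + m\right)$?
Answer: $-151$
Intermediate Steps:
$a = -4$ ($a = -3 - 1 = -4$)
$j{\left(m \right)} = -4 + 4 m$ ($j{\left(m \right)} = 4 \left(-1 + m\right) = -4 + 4 m$)
$a j{\left(3 \right)} - 119 = - 4 \left(-4 + 4 \cdot 3\right) - 119 = - 4 \left(-4 + 12\right) - 119 = \left(-4\right) 8 - 119 = -32 - 119 = -151$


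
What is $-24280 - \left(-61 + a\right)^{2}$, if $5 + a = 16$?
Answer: $-26780$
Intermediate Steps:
$a = 11$ ($a = -5 + 16 = 11$)
$-24280 - \left(-61 + a\right)^{2} = -24280 - \left(-61 + 11\right)^{2} = -24280 - \left(-50\right)^{2} = -24280 - 2500 = -26780$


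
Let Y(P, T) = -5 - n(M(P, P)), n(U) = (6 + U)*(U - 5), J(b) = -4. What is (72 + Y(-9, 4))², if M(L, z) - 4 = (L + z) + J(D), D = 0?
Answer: 43681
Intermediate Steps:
M(L, z) = L + z (M(L, z) = 4 + ((L + z) - 4) = 4 + (-4 + L + z) = L + z)
n(U) = (-5 + U)*(6 + U) (n(U) = (6 + U)*(-5 + U) = (-5 + U)*(6 + U))
Y(P, T) = 25 - 4*P² - 2*P (Y(P, T) = -5 - (-30 + (P + P) + (P + P)²) = -5 - (-30 + 2*P + (2*P)²) = -5 - (-30 + 2*P + 4*P²) = -5 + (30 - 4*P² - 2*P) = 25 - 4*P² - 2*P)
(72 + Y(-9, 4))² = (72 + (25 - 4*(-9)² - 2*(-9)))² = (72 + (25 - 4*81 + 18))² = (72 + (25 - 324 + 18))² = (72 - 281)² = (-209)² = 43681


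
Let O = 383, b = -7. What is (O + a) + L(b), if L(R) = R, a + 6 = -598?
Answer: -228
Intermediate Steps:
a = -604 (a = -6 - 598 = -604)
(O + a) + L(b) = (383 - 604) - 7 = -221 - 7 = -228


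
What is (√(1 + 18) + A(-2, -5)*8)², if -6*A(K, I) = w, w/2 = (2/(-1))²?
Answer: 1195/9 - 64*√19/3 ≈ 39.788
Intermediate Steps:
w = 8 (w = 2*(2/(-1))² = 2*(2*(-1))² = 2*(-2)² = 2*4 = 8)
A(K, I) = -4/3 (A(K, I) = -⅙*8 = -4/3)
(√(1 + 18) + A(-2, -5)*8)² = (√(1 + 18) - 4/3*8)² = (√19 - 32/3)² = (-32/3 + √19)²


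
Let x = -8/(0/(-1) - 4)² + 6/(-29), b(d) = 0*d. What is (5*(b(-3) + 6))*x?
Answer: -615/29 ≈ -21.207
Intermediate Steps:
b(d) = 0
x = -41/58 (x = -8/(0*(-1) - 4)² + 6*(-1/29) = -8/(0 - 4)² - 6/29 = -8/((-4)²) - 6/29 = -8/16 - 6/29 = -8*1/16 - 6/29 = -½ - 6/29 = -41/58 ≈ -0.70690)
(5*(b(-3) + 6))*x = (5*(0 + 6))*(-41/58) = (5*6)*(-41/58) = 30*(-41/58) = -615/29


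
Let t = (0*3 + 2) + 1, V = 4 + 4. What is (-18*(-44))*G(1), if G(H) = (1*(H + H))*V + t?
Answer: 15048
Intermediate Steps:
V = 8
t = 3 (t = (0 + 2) + 1 = 2 + 1 = 3)
G(H) = 3 + 16*H (G(H) = (1*(H + H))*8 + 3 = (1*(2*H))*8 + 3 = (2*H)*8 + 3 = 16*H + 3 = 3 + 16*H)
(-18*(-44))*G(1) = (-18*(-44))*(3 + 16*1) = 792*(3 + 16) = 792*19 = 15048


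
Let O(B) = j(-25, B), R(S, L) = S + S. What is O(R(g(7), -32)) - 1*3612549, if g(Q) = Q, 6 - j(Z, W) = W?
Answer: -3612557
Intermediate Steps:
j(Z, W) = 6 - W
R(S, L) = 2*S
O(B) = 6 - B
O(R(g(7), -32)) - 1*3612549 = (6 - 2*7) - 1*3612549 = (6 - 1*14) - 3612549 = (6 - 14) - 3612549 = -8 - 3612549 = -3612557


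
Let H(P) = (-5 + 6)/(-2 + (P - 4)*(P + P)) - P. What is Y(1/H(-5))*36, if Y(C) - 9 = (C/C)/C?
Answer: 11097/22 ≈ 504.41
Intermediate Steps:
H(P) = 1/(-2 + 2*P*(-4 + P)) - P (H(P) = 1/(-2 + (-4 + P)*(2*P)) - P = 1/(-2 + 2*P*(-4 + P)) - P)
Y(C) = 9 + 1/C (Y(C) = 9 + (C/C)/C = 9 + 1/C)
Y(1/H(-5))*36 = (9 + 1/(1/((-½ + (-5)³ - 1*(-5) - 4*(-5)²)/(1 - 1*(-5)² + 4*(-5)))))*36 = (9 + 1/(1/((-½ - 125 + 5 - 4*25)/(1 - 1*25 - 20))))*36 = (9 + 1/(1/((-½ - 125 + 5 - 100)/(1 - 25 - 20))))*36 = (9 + 1/(1/(-441/2/(-44))))*36 = (9 + 1/(1/(-1/44*(-441/2))))*36 = (9 + 1/(1/(441/88)))*36 = (9 + 1/(88/441))*36 = (9 + 441/88)*36 = (1233/88)*36 = 11097/22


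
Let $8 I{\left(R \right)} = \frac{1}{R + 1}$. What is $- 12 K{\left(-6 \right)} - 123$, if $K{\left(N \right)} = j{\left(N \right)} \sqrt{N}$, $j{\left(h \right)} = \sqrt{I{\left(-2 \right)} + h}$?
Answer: $-123 + 42 \sqrt{3} \approx -50.254$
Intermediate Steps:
$I{\left(R \right)} = \frac{1}{8 \left(1 + R\right)}$ ($I{\left(R \right)} = \frac{1}{8 \left(R + 1\right)} = \frac{1}{8 \left(1 + R\right)}$)
$j{\left(h \right)} = \sqrt{- \frac{1}{8} + h}$ ($j{\left(h \right)} = \sqrt{\frac{1}{8 \left(1 - 2\right)} + h} = \sqrt{\frac{1}{8 \left(-1\right)} + h} = \sqrt{\frac{1}{8} \left(-1\right) + h} = \sqrt{- \frac{1}{8} + h}$)
$K{\left(N \right)} = \frac{\sqrt{N} \sqrt{-2 + 16 N}}{4}$ ($K{\left(N \right)} = \frac{\sqrt{-2 + 16 N}}{4} \sqrt{N} = \frac{\sqrt{N} \sqrt{-2 + 16 N}}{4}$)
$- 12 K{\left(-6 \right)} - 123 = - 12 \frac{\sqrt{2} \sqrt{-6} \sqrt{-1 + 8 \left(-6\right)}}{4} - 123 = - 12 \frac{\sqrt{2} i \sqrt{6} \sqrt{-1 - 48}}{4} - 123 = - 12 \frac{\sqrt{2} i \sqrt{6} \sqrt{-49}}{4} - 123 = - 12 \frac{\sqrt{2} i \sqrt{6} \cdot 7 i}{4} - 123 = - 12 \left(- \frac{7 \sqrt{3}}{2}\right) - 123 = 42 \sqrt{3} - 123 = -123 + 42 \sqrt{3}$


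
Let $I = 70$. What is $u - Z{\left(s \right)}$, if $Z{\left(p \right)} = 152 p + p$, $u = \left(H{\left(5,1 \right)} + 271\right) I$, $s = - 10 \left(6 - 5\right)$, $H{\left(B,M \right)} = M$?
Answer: $20570$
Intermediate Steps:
$s = -10$ ($s = \left(-10\right) 1 = -10$)
$u = 19040$ ($u = \left(1 + 271\right) 70 = 272 \cdot 70 = 19040$)
$Z{\left(p \right)} = 153 p$
$u - Z{\left(s \right)} = 19040 - 153 \left(-10\right) = 19040 - -1530 = 19040 + 1530 = 20570$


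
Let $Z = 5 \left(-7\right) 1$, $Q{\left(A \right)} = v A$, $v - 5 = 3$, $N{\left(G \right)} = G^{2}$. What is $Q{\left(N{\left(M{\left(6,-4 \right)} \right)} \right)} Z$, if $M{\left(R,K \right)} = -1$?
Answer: $-280$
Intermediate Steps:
$v = 8$ ($v = 5 + 3 = 8$)
$Q{\left(A \right)} = 8 A$
$Z = -35$ ($Z = \left(-35\right) 1 = -35$)
$Q{\left(N{\left(M{\left(6,-4 \right)} \right)} \right)} Z = 8 \left(-1\right)^{2} \left(-35\right) = 8 \cdot 1 \left(-35\right) = 8 \left(-35\right) = -280$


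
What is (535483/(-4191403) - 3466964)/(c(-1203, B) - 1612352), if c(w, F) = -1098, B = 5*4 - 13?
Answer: 581257753839/270504766814 ≈ 2.1488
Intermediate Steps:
B = 7 (B = 20 - 13 = 7)
(535483/(-4191403) - 3466964)/(c(-1203, B) - 1612352) = (535483/(-4191403) - 3466964)/(-1098 - 1612352) = (535483*(-1/4191403) - 3466964)/(-1613450) = (-535483/4191403 - 3466964)*(-1/1613450) = -14531443845975/4191403*(-1/1613450) = 581257753839/270504766814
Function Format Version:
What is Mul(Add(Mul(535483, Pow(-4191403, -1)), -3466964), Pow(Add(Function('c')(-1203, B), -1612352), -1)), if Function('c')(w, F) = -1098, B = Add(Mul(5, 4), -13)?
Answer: Rational(581257753839, 270504766814) ≈ 2.1488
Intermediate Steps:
B = 7 (B = Add(20, -13) = 7)
Mul(Add(Mul(535483, Pow(-4191403, -1)), -3466964), Pow(Add(Function('c')(-1203, B), -1612352), -1)) = Mul(Add(Mul(535483, Pow(-4191403, -1)), -3466964), Pow(Add(-1098, -1612352), -1)) = Mul(Add(Mul(535483, Rational(-1, 4191403)), -3466964), Pow(-1613450, -1)) = Mul(Add(Rational(-535483, 4191403), -3466964), Rational(-1, 1613450)) = Mul(Rational(-14531443845975, 4191403), Rational(-1, 1613450)) = Rational(581257753839, 270504766814)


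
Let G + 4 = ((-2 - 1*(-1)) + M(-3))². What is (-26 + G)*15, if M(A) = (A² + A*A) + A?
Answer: 2490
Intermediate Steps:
M(A) = A + 2*A² (M(A) = (A² + A²) + A = 2*A² + A = A + 2*A²)
G = 192 (G = -4 + ((-2 - 1*(-1)) - 3*(1 + 2*(-3)))² = -4 + ((-2 + 1) - 3*(1 - 6))² = -4 + (-1 - 3*(-5))² = -4 + (-1 + 15)² = -4 + 14² = -4 + 196 = 192)
(-26 + G)*15 = (-26 + 192)*15 = 166*15 = 2490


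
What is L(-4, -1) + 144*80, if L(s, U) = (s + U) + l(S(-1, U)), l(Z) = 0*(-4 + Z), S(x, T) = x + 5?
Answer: 11515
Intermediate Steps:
S(x, T) = 5 + x
l(Z) = 0
L(s, U) = U + s (L(s, U) = (s + U) + 0 = (U + s) + 0 = U + s)
L(-4, -1) + 144*80 = (-1 - 4) + 144*80 = -5 + 11520 = 11515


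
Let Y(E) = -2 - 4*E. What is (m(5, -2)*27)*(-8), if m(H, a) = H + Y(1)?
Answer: 216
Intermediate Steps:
Y(E) = -2 - 4*E
m(H, a) = -6 + H (m(H, a) = H + (-2 - 4*1) = H + (-2 - 4) = H - 6 = -6 + H)
(m(5, -2)*27)*(-8) = ((-6 + 5)*27)*(-8) = -1*27*(-8) = -27*(-8) = 216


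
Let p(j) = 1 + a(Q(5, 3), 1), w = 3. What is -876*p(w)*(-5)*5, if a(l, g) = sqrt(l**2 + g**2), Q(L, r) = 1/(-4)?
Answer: 21900 + 5475*sqrt(17) ≈ 44474.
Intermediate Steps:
Q(L, r) = -1/4 (Q(L, r) = 1*(-1/4) = -1/4)
a(l, g) = sqrt(g**2 + l**2)
p(j) = 1 + sqrt(17)/4 (p(j) = 1 + sqrt(1**2 + (-1/4)**2) = 1 + sqrt(1 + 1/16) = 1 + sqrt(17/16) = 1 + sqrt(17)/4)
-876*p(w)*(-5)*5 = -876*(1 + sqrt(17)/4)*(-5)*5 = -876*(-5 - 5*sqrt(17)/4)*5 = -876*(-25 - 25*sqrt(17)/4) = 21900 + 5475*sqrt(17)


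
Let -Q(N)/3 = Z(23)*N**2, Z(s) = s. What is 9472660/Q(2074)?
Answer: -2368165/74200461 ≈ -0.031916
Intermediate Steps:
Q(N) = -69*N**2
9472660/Q(2074) = 9472660/((-69*2074**2)) = 9472660/((-69*4301476)) = 9472660/(-296801844) = 9472660*(-1/296801844) = -2368165/74200461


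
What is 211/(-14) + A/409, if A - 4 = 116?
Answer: -84619/5726 ≈ -14.778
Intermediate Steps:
A = 120 (A = 4 + 116 = 120)
211/(-14) + A/409 = 211/(-14) + 120/409 = 211*(-1/14) + 120*(1/409) = -211/14 + 120/409 = -84619/5726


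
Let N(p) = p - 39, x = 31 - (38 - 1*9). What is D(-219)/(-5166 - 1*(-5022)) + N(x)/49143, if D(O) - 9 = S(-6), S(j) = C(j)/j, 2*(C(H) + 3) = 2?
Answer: -115999/1769148 ≈ -0.065568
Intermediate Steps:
C(H) = -2 (C(H) = -3 + (½)*2 = -3 + 1 = -2)
S(j) = -2/j
D(O) = 28/3 (D(O) = 9 - 2/(-6) = 9 - 2*(-⅙) = 9 + ⅓ = 28/3)
x = 2 (x = 31 - (38 - 9) = 31 - 1*29 = 31 - 29 = 2)
N(p) = -39 + p
D(-219)/(-5166 - 1*(-5022)) + N(x)/49143 = 28/(3*(-5166 - 1*(-5022))) + (-39 + 2)/49143 = 28/(3*(-5166 + 5022)) - 37*1/49143 = (28/3)/(-144) - 37/49143 = (28/3)*(-1/144) - 37/49143 = -7/108 - 37/49143 = -115999/1769148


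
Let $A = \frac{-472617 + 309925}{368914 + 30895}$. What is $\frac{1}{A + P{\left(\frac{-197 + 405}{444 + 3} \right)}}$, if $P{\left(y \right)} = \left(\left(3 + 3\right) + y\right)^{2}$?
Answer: $\frac{79885436481}{3306737423072} \approx 0.024158$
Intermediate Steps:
$P{\left(y \right)} = \left(6 + y\right)^{2}$
$A = - \frac{162692}{399809} \approx -0.40692$
$\frac{1}{A + P{\left(\frac{-197 + 405}{444 + 3} \right)}} = \frac{1}{- \frac{162692}{399809} + \left(6 + \frac{-197 + 405}{444 + 3}\right)^{2}} = \frac{1}{- \frac{162692}{399809} + \left(6 + \frac{208}{447}\right)^{2}} = \frac{1}{- \frac{162692}{399809} + \left(\frac{2890}{447}\right)^{2}} = \frac{1}{- \frac{162692}{399809} + \frac{8352100}{199809}} = \frac{1}{\frac{3306737423072}{79885436481}} = \frac{79885436481}{3306737423072}$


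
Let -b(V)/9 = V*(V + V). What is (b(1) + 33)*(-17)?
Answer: -255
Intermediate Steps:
b(V) = -18*V² (b(V) = -9*V*(V + V) = -9*V*2*V = -18*V²)
(b(1) + 33)*(-17) = (-18*1² + 33)*(-17) = (-18*1 + 33)*(-17) = (-18 + 33)*(-17) = 15*(-17) = -255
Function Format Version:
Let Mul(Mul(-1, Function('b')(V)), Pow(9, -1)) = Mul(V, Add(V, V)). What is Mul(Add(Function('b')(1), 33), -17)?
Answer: -255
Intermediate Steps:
Function('b')(V) = Mul(-18, Pow(V, 2)) (Function('b')(V) = Mul(-9, Mul(V, Add(V, V))) = Mul(-9, Mul(V, Mul(2, V))) = Mul(-9, Mul(2, Pow(V, 2))) = Mul(-18, Pow(V, 2)))
Mul(Add(Function('b')(1), 33), -17) = Mul(Add(Mul(-18, Pow(1, 2)), 33), -17) = Mul(Add(Mul(-18, 1), 33), -17) = Mul(Add(-18, 33), -17) = Mul(15, -17) = -255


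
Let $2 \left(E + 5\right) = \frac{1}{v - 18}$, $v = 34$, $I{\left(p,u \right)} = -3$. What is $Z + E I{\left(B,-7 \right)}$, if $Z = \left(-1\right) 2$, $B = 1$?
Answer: $\frac{413}{32} \approx 12.906$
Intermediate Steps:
$Z = -2$
$E = - \frac{159}{32}$ ($E = -5 + \frac{1}{2 \left(34 - 18\right)} = -5 + \frac{1}{2 \cdot 16} = -5 + \frac{1}{2} \cdot \frac{1}{16} = -5 + \frac{1}{32} = - \frac{159}{32} \approx -4.9688$)
$Z + E I{\left(B,-7 \right)} = -2 - - \frac{477}{32} = -2 + \frac{477}{32} = \frac{413}{32}$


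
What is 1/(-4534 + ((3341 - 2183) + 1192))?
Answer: -1/2184 ≈ -0.00045788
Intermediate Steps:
1/(-4534 + ((3341 - 2183) + 1192)) = 1/(-4534 + (1158 + 1192)) = 1/(-4534 + 2350) = 1/(-2184) = -1/2184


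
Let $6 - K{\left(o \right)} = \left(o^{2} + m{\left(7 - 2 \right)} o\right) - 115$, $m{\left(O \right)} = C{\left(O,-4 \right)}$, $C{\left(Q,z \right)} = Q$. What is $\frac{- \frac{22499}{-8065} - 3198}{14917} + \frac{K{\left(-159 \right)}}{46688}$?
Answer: $- \frac{4134366459073}{5616828086240} \approx -0.73607$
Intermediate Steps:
$m{\left(O \right)} = O$
$K{\left(o \right)} = 121 - o^{2} - 5 o$ ($K{\left(o \right)} = 6 - \left(\left(o^{2} + \left(7 - 2\right) o\right) - 115\right) = 6 - \left(\left(o^{2} + 5 o\right) - 115\right) = 6 - \left(-115 + o^{2} + 5 o\right) = 121 - o^{2} - 5 o$)
$\frac{- \frac{22499}{-8065} - 3198}{14917} + \frac{K{\left(-159 \right)}}{46688} = \frac{- \frac{22499}{-8065} - 3198}{14917} + \frac{121 - \left(-159\right)^{2} - -795}{46688} = \left(\left(-22499\right) \left(- \frac{1}{8065}\right) - 3198\right) \frac{1}{14917} + \left(121 - 25281 + 795\right) \frac{1}{46688} = \left(\frac{22499}{8065} - 3198\right) \frac{1}{14917} + \left(121 - 25281 + 795\right) \frac{1}{46688} = \left(- \frac{25769371}{8065}\right) \frac{1}{14917} - \frac{24365}{46688} = - \frac{25769371}{120305605} - \frac{24365}{46688} = - \frac{4134366459073}{5616828086240}$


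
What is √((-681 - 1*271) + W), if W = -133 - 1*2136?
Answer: I*√3221 ≈ 56.754*I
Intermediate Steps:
W = -2269 (W = -133 - 2136 = -2269)
√((-681 - 1*271) + W) = √((-681 - 1*271) - 2269) = √((-681 - 271) - 2269) = √(-952 - 2269) = √(-3221) = I*√3221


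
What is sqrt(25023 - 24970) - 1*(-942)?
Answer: 942 + sqrt(53) ≈ 949.28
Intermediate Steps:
sqrt(25023 - 24970) - 1*(-942) = sqrt(53) + 942 = 942 + sqrt(53)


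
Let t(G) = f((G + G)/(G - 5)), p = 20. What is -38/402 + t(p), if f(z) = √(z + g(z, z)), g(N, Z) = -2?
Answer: -19/201 + √6/3 ≈ 0.72197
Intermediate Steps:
f(z) = √(-2 + z) (f(z) = √(z - 2) = √(-2 + z))
t(G) = √(-2 + 2*G/(-5 + G)) (t(G) = √(-2 + (G + G)/(G - 5)) = √(-2 + (2*G)/(-5 + G)) = √(-2 + 2*G/(-5 + G)))
-38/402 + t(p) = -38/402 + √10*√(1/(-5 + 20)) = -38*1/402 + √10*√(1/15) = -19/201 + √10*√(1/15) = -19/201 + √10*(√15/15) = -19/201 + √6/3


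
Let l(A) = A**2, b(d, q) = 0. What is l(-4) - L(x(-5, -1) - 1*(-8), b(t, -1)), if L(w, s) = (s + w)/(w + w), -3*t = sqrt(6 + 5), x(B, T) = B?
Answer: 31/2 ≈ 15.500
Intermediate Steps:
t = -sqrt(11)/3 (t = -sqrt(6 + 5)/3 = -sqrt(11)/3 ≈ -1.1055)
L(w, s) = (s + w)/(2*w) (L(w, s) = (s + w)/((2*w)) = (s + w)*(1/(2*w)) = (s + w)/(2*w))
l(-4) - L(x(-5, -1) - 1*(-8), b(t, -1)) = (-4)**2 - (0 + (-5 - 1*(-8)))/(2*(-5 - 1*(-8))) = 16 - (0 + (-5 + 8))/(2*(-5 + 8)) = 16 - (0 + 3)/(2*3) = 16 - 3/(2*3) = 16 - 1*1/2 = 16 - 1/2 = 31/2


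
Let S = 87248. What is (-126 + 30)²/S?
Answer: 576/5453 ≈ 0.10563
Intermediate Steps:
(-126 + 30)²/S = (-126 + 30)²/87248 = (-96)²*(1/87248) = 9216*(1/87248) = 576/5453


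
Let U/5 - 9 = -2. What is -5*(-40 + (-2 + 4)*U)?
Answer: -150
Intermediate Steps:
U = 35 (U = 45 + 5*(-2) = 45 - 10 = 35)
-5*(-40 + (-2 + 4)*U) = -5*(-40 + (-2 + 4)*35) = -5*(-40 + 2*35) = -5*(-40 + 70) = -5*30 = -150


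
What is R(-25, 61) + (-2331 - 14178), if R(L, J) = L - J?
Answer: -16595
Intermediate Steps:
R(-25, 61) + (-2331 - 14178) = (-25 - 1*61) + (-2331 - 14178) = (-25 - 61) - 16509 = -86 - 16509 = -16595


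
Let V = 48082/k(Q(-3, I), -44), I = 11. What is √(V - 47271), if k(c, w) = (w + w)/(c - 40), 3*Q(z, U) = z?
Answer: I*√12036673/22 ≈ 157.7*I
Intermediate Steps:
Q(z, U) = z/3
k(c, w) = 2*w/(-40 + c) (k(c, w) = (2*w)/(-40 + c) = 2*w/(-40 + c))
V = 985681/44 (V = 48082/((2*(-44)/(-40 + (⅓)*(-3)))) = 48082/((2*(-44)/(-40 - 1))) = 48082/((2*(-44)/(-41))) = 48082/((2*(-44)*(-1/41))) = 48082/(88/41) = 48082*(41/88) = 985681/44 ≈ 22402.)
√(V - 47271) = √(985681/44 - 47271) = √(-1094243/44) = I*√12036673/22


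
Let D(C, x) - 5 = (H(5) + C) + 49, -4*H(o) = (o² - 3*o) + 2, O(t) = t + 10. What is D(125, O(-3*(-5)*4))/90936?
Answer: 22/11367 ≈ 0.0019354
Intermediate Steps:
O(t) = 10 + t
H(o) = -½ - o²/4 + 3*o/4 (H(o) = -((o² - 3*o) + 2)/4 = -(2 + o² - 3*o)/4 = -½ - o²/4 + 3*o/4)
D(C, x) = 51 + C (D(C, x) = 5 + (((-½ - ¼*5² + (¾)*5) + C) + 49) = 5 + (((-½ - ¼*25 + 15/4) + C) + 49) = 5 + (((-½ - 25/4 + 15/4) + C) + 49) = 5 + ((-3 + C) + 49) = 5 + (46 + C) = 51 + C)
D(125, O(-3*(-5)*4))/90936 = (51 + 125)/90936 = 176*(1/90936) = 22/11367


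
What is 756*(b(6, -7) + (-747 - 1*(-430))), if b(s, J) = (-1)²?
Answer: -238896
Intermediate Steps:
b(s, J) = 1
756*(b(6, -7) + (-747 - 1*(-430))) = 756*(1 + (-747 - 1*(-430))) = 756*(1 + (-747 + 430)) = 756*(1 - 317) = 756*(-316) = -238896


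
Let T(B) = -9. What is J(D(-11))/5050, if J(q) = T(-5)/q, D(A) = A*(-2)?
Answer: -9/111100 ≈ -8.1008e-5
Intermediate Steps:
D(A) = -2*A
J(q) = -9/q
J(D(-11))/5050 = -9/((-2*(-11)))/5050 = -9/22*(1/5050) = -9*1/22*(1/5050) = -9/22*1/5050 = -9/111100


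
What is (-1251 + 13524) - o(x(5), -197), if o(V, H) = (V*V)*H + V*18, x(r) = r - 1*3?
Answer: 13025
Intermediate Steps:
x(r) = -3 + r (x(r) = r - 3 = -3 + r)
o(V, H) = 18*V + H*V**2 (o(V, H) = V**2*H + 18*V = H*V**2 + 18*V = 18*V + H*V**2)
(-1251 + 13524) - o(x(5), -197) = (-1251 + 13524) - (-3 + 5)*(18 - 197*(-3 + 5)) = 12273 - 2*(18 - 197*2) = 12273 - 2*(18 - 394) = 12273 - 2*(-376) = 12273 - 1*(-752) = 12273 + 752 = 13025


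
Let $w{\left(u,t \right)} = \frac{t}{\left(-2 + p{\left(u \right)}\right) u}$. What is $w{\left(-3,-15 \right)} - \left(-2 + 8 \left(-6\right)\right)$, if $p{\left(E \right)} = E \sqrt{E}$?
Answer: $\frac{1540}{31} + \frac{15 i \sqrt{3}}{31} \approx 49.677 + 0.83809 i$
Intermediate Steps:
$p{\left(E \right)} = E^{\frac{3}{2}}$
$w{\left(u,t \right)} = \frac{t}{u \left(-2 + u^{\frac{3}{2}}\right)}$ ($w{\left(u,t \right)} = \frac{t}{\left(-2 + u^{\frac{3}{2}}\right) u} = \frac{t}{u \left(-2 + u^{\frac{3}{2}}\right)}$)
$w{\left(-3,-15 \right)} - \left(-2 + 8 \left(-6\right)\right) = - \frac{15}{\left(-3\right) \left(-2 + \left(-3\right)^{\frac{3}{2}}\right)} - \left(-2 + 8 \left(-6\right)\right) = \left(-15\right) \left(- \frac{1}{3}\right) \frac{1}{-2 - 3 i \sqrt{3}} - \left(-2 - 48\right) = \frac{5}{-2 - 3 i \sqrt{3}} - -50 = \frac{5}{-2 - 3 i \sqrt{3}} + 50 = 50 + \frac{5}{-2 - 3 i \sqrt{3}}$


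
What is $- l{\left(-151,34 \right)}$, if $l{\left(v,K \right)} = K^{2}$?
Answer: $-1156$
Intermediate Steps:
$- l{\left(-151,34 \right)} = - 34^{2} = \left(-1\right) 1156 = -1156$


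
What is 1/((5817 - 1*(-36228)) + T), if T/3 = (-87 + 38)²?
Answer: 1/49248 ≈ 2.0305e-5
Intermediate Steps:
T = 7203 (T = 3*(-87 + 38)² = 3*(-49)² = 3*2401 = 7203)
1/((5817 - 1*(-36228)) + T) = 1/((5817 - 1*(-36228)) + 7203) = 1/((5817 + 36228) + 7203) = 1/(42045 + 7203) = 1/49248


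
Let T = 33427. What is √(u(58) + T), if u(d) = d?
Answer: √33485 ≈ 182.99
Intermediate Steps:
√(u(58) + T) = √(58 + 33427) = √33485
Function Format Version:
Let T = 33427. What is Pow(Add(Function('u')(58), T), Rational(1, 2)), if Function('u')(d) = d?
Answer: Pow(33485, Rational(1, 2)) ≈ 182.99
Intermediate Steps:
Pow(Add(Function('u')(58), T), Rational(1, 2)) = Pow(Add(58, 33427), Rational(1, 2)) = Pow(33485, Rational(1, 2))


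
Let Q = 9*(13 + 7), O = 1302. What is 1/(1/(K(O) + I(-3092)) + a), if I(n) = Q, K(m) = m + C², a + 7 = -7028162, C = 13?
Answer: -1651/11603507018 ≈ -1.4228e-7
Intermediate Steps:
a = -7028169 (a = -7 - 7028162 = -7028169)
K(m) = 169 + m (K(m) = m + 13² = m + 169 = 169 + m)
Q = 180 (Q = 9*20 = 180)
I(n) = 180
1/(1/(K(O) + I(-3092)) + a) = 1/(1/((169 + 1302) + 180) - 7028169) = 1/(1/(1471 + 180) - 7028169) = 1/(1/1651 - 7028169) = 1/(-11603507018/1651) = -1651/11603507018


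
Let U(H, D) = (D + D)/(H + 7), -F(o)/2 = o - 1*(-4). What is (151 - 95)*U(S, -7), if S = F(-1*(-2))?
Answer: 784/5 ≈ 156.80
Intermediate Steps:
F(o) = -8 - 2*o (F(o) = -2*(o - 1*(-4)) = -2*(o + 4) = -2*(4 + o) = -8 - 2*o)
S = -12 (S = -8 - (-2)*(-2) = -8 - 2*2 = -8 - 4 = -12)
U(H, D) = 2*D/(7 + H) (U(H, D) = (2*D)/(7 + H) = 2*D/(7 + H))
(151 - 95)*U(S, -7) = (151 - 95)*(2*(-7)/(7 - 12)) = 56*(2*(-7)/(-5)) = 56*(2*(-7)*(-⅕)) = 56*(14/5) = 784/5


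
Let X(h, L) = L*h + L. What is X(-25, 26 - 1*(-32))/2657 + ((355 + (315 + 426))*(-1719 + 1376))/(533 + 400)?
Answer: -1000139432/2478981 ≈ -403.45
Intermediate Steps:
X(h, L) = L + L*h
X(-25, 26 - 1*(-32))/2657 + ((355 + (315 + 426))*(-1719 + 1376))/(533 + 400) = ((26 - 1*(-32))*(1 - 25))/2657 + ((355 + (315 + 426))*(-1719 + 1376))/(533 + 400) = ((26 + 32)*(-24))*(1/2657) + ((355 + 741)*(-343))/933 = (58*(-24))*(1/2657) + (1096*(-343))*(1/933) = -1392*1/2657 - 375928*1/933 = -1392/2657 - 375928/933 = -1000139432/2478981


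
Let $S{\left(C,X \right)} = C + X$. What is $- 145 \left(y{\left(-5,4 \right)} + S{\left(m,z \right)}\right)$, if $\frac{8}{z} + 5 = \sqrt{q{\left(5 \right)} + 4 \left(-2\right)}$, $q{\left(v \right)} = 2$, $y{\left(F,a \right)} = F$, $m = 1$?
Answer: $\frac{23780}{31} + \frac{1160 i \sqrt{6}}{31} \approx 767.1 + 91.658 i$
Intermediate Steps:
$z = \frac{8}{-5 + i \sqrt{6}}$ ($z = \frac{8}{-5 + \sqrt{2 + 4 \left(-2\right)}} = \frac{8}{-5 + \sqrt{2 - 8}} = \frac{8}{-5 + \sqrt{-6}} = \frac{8}{-5 + i \sqrt{6}} \approx -1.2903 - 0.63213 i$)
$- 145 \left(y{\left(-5,4 \right)} + S{\left(m,z \right)}\right) = - 145 \left(-5 + \left(1 - \left(\frac{40}{31} + \frac{8 i \sqrt{6}}{31}\right)\right)\right) = - 145 \left(-5 - \left(\frac{9}{31} + \frac{8 i \sqrt{6}}{31}\right)\right) = - 145 \left(- \frac{164}{31} - \frac{8 i \sqrt{6}}{31}\right) = \frac{23780}{31} + \frac{1160 i \sqrt{6}}{31}$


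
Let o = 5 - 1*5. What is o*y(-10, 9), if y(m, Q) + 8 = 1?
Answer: 0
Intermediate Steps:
y(m, Q) = -7 (y(m, Q) = -8 + 1 = -7)
o = 0 (o = 5 - 5 = 0)
o*y(-10, 9) = 0*(-7) = 0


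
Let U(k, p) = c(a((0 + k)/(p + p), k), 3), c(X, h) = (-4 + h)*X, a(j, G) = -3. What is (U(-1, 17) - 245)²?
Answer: 58564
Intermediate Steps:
c(X, h) = X*(-4 + h)
U(k, p) = 3 (U(k, p) = -3*(-4 + 3) = -3*(-1) = 3)
(U(-1, 17) - 245)² = (3 - 245)² = (-242)² = 58564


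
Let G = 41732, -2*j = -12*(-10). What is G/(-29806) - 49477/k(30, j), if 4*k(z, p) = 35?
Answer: -421450462/74515 ≈ -5655.9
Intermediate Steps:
j = -60 (j = -(-6)*(-10) = -½*120 = -60)
k(z, p) = 35/4 (k(z, p) = (¼)*35 = 35/4)
G/(-29806) - 49477/k(30, j) = 41732/(-29806) - 49477/35/4 = 41732*(-1/29806) - 49477*4/35 = -20866/14903 - 197908/35 = -421450462/74515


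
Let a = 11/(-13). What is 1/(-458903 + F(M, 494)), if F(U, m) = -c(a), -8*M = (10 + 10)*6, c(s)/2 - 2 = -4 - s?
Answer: -13/5965709 ≈ -2.1791e-6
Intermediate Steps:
a = -11/13 (a = 11*(-1/13) = -11/13 ≈ -0.84615)
c(s) = -4 - 2*s (c(s) = 4 + 2*(-4 - s) = 4 + (-8 - 2*s) = -4 - 2*s)
M = -15 (M = -(10 + 10)*6/8 = -5*6/2 = -⅛*120 = -15)
F(U, m) = 30/13 (F(U, m) = -(-4 - 2*(-11/13)) = -(-4 + 22/13) = -1*(-30/13) = 30/13)
1/(-458903 + F(M, 494)) = 1/(-458903 + 30/13) = 1/(-5965709/13) = -13/5965709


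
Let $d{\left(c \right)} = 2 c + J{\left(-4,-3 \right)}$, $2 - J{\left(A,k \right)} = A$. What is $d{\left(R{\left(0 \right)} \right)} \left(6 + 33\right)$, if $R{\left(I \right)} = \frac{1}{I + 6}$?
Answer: $247$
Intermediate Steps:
$J{\left(A,k \right)} = 2 - A$
$R{\left(I \right)} = \frac{1}{6 + I}$
$d{\left(c \right)} = 6 + 2 c$ ($d{\left(c \right)} = 2 c + \left(2 - -4\right) = 2 c + \left(2 + 4\right) = 2 c + 6 = 6 + 2 c$)
$d{\left(R{\left(0 \right)} \right)} \left(6 + 33\right) = \left(6 + \frac{2}{6 + 0}\right) \left(6 + 33\right) = \left(6 + \frac{2}{6}\right) 39 = \left(6 + 2 \cdot \frac{1}{6}\right) 39 = \left(6 + \frac{1}{3}\right) 39 = \frac{19}{3} \cdot 39 = 247$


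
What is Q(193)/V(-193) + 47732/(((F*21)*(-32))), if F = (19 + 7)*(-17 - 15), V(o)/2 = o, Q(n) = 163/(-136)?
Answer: 40576141/458605056 ≈ 0.088477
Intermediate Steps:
Q(n) = -163/136 (Q(n) = 163*(-1/136) = -163/136)
V(o) = 2*o
F = -832 (F = 26*(-32) = -832)
Q(193)/V(-193) + 47732/(((F*21)*(-32))) = -163/(136*(2*(-193))) + 47732/((-832*21*(-32))) = -163/136/(-386) + 47732/((-17472*(-32))) = -163/136*(-1/386) + 47732/559104 = 163/52496 + 47732*(1/559104) = 163/52496 + 11933/139776 = 40576141/458605056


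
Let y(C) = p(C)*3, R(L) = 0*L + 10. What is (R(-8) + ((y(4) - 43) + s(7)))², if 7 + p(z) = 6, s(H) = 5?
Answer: 961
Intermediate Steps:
R(L) = 10 (R(L) = 0 + 10 = 10)
p(z) = -1 (p(z) = -7 + 6 = -1)
y(C) = -3 (y(C) = -1*3 = -3)
(R(-8) + ((y(4) - 43) + s(7)))² = (10 + ((-3 - 43) + 5))² = (10 + (-46 + 5))² = (10 - 41)² = (-31)² = 961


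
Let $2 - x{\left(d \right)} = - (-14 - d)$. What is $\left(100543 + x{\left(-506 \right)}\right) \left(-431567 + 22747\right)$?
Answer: $-41305946340$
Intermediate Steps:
$x{\left(d \right)} = -12 - d$ ($x{\left(d \right)} = 2 - - (-14 - d) = 2 - \left(14 + d\right) = -12 - d$)
$\left(100543 + x{\left(-506 \right)}\right) \left(-431567 + 22747\right) = \left(100543 - -494\right) \left(-431567 + 22747\right) = \left(100543 + \left(-12 + 506\right)\right) \left(-408820\right) = \left(100543 + 494\right) \left(-408820\right) = 101037 \left(-408820\right) = -41305946340$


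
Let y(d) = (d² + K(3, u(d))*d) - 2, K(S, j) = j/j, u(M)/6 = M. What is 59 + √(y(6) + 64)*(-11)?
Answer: 59 - 22*√26 ≈ -53.178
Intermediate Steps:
u(M) = 6*M
K(S, j) = 1
y(d) = -2 + d + d² (y(d) = (d² + 1*d) - 2 = (d² + d) - 2 = (d + d²) - 2 = -2 + d + d²)
59 + √(y(6) + 64)*(-11) = 59 + √((-2 + 6 + 6²) + 64)*(-11) = 59 + √((-2 + 6 + 36) + 64)*(-11) = 59 + √(40 + 64)*(-11) = 59 + √104*(-11) = 59 + (2*√26)*(-11) = 59 - 22*√26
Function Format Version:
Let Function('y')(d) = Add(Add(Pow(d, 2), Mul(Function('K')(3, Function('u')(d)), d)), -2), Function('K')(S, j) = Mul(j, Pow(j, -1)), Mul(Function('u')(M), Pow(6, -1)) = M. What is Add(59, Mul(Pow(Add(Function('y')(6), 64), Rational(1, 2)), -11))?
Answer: Add(59, Mul(-22, Pow(26, Rational(1, 2)))) ≈ -53.178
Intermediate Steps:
Function('u')(M) = Mul(6, M)
Function('K')(S, j) = 1
Function('y')(d) = Add(-2, d, Pow(d, 2)) (Function('y')(d) = Add(Add(Pow(d, 2), Mul(1, d)), -2) = Add(Add(Pow(d, 2), d), -2) = Add(Add(d, Pow(d, 2)), -2) = Add(-2, d, Pow(d, 2)))
Add(59, Mul(Pow(Add(Function('y')(6), 64), Rational(1, 2)), -11)) = Add(59, Mul(Pow(Add(Add(-2, 6, Pow(6, 2)), 64), Rational(1, 2)), -11)) = Add(59, Mul(Pow(Add(Add(-2, 6, 36), 64), Rational(1, 2)), -11)) = Add(59, Mul(Pow(Add(40, 64), Rational(1, 2)), -11)) = Add(59, Mul(Pow(104, Rational(1, 2)), -11)) = Add(59, Mul(Mul(2, Pow(26, Rational(1, 2))), -11)) = Add(59, Mul(-22, Pow(26, Rational(1, 2))))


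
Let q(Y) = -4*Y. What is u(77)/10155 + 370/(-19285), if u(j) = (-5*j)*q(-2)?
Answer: -2526206/7833567 ≈ -0.32248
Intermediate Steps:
u(j) = -40*j (u(j) = (-5*j)*(-4*(-2)) = -5*j*8 = -40*j)
u(77)/10155 + 370/(-19285) = -40*77/10155 + 370/(-19285) = -3080*1/10155 + 370*(-1/19285) = -616/2031 - 74/3857 = -2526206/7833567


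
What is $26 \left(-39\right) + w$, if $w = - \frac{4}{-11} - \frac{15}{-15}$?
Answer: $- \frac{11139}{11} \approx -1012.6$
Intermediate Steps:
$w = \frac{15}{11}$ ($w = \left(-4\right) \left(- \frac{1}{11}\right) - -1 = \frac{4}{11} + 1 = \frac{15}{11} \approx 1.3636$)
$26 \left(-39\right) + w = 26 \left(-39\right) + \frac{15}{11} = -1014 + \frac{15}{11} = - \frac{11139}{11}$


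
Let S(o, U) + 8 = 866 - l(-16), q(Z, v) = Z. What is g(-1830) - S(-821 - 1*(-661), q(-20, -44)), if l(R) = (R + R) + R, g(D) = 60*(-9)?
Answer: -1446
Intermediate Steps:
g(D) = -540
l(R) = 3*R (l(R) = 2*R + R = 3*R)
S(o, U) = 906 (S(o, U) = -8 + (866 - 3*(-16)) = -8 + (866 - 1*(-48)) = -8 + (866 + 48) = -8 + 914 = 906)
g(-1830) - S(-821 - 1*(-661), q(-20, -44)) = -540 - 1*906 = -540 - 906 = -1446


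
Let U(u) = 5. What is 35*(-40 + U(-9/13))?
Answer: -1225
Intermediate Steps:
35*(-40 + U(-9/13)) = 35*(-40 + 5) = 35*(-35) = -1225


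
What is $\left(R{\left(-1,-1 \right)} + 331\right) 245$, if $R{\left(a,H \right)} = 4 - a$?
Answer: $82320$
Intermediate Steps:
$\left(R{\left(-1,-1 \right)} + 331\right) 245 = \left(\left(4 - -1\right) + 331\right) 245 = \left(\left(4 + 1\right) + 331\right) 245 = \left(5 + 331\right) 245 = 336 \cdot 245 = 82320$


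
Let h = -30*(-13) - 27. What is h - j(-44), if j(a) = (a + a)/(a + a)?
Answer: 362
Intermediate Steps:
j(a) = 1 (j(a) = (2*a)/((2*a)) = (2*a)*(1/(2*a)) = 1)
h = 363 (h = 390 - 27 = 363)
h - j(-44) = 363 - 1*1 = 363 - 1 = 362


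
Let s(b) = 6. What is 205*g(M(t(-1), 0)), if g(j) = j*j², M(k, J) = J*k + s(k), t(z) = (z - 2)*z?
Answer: 44280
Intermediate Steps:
t(z) = z*(-2 + z) (t(z) = (-2 + z)*z = z*(-2 + z))
M(k, J) = 6 + J*k (M(k, J) = J*k + 6 = 6 + J*k)
g(j) = j³
205*g(M(t(-1), 0)) = 205*(6 + 0*(-(-2 - 1)))³ = 205*(6 + 0*(-1*(-3)))³ = 205*(6 + 0*3)³ = 205*(6 + 0)³ = 205*6³ = 205*216 = 44280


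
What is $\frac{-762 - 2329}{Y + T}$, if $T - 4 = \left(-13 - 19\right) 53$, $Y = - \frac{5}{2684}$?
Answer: $\frac{8296244}{4541333} \approx 1.8268$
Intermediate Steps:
$Y = - \frac{5}{2684}$ ($Y = \left(-5\right) \frac{1}{2684} = - \frac{5}{2684} \approx -0.0018629$)
$T = -1692$ ($T = 4 + \left(-13 - 19\right) 53 = 4 - 1696 = -1692$)
$\frac{-762 - 2329}{Y + T} = \frac{-762 - 2329}{- \frac{5}{2684} - 1692} = - \frac{3091}{- \frac{4541333}{2684}} = \left(-3091\right) \left(- \frac{2684}{4541333}\right) = \frac{8296244}{4541333}$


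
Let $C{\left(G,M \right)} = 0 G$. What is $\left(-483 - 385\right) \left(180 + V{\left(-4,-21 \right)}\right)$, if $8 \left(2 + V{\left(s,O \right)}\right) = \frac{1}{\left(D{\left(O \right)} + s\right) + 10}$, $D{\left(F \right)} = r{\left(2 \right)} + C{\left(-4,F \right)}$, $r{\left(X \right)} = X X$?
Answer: $- \frac{3090297}{20} \approx -1.5451 \cdot 10^{5}$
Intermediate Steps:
$C{\left(G,M \right)} = 0$
$r{\left(X \right)} = X^{2}$
$D{\left(F \right)} = 4$ ($D{\left(F \right)} = 2^{2} + 0 = 4 + 0 = 4$)
$V{\left(s,O \right)} = -2 + \frac{1}{8 \left(14 + s\right)}$ ($V{\left(s,O \right)} = -2 + \frac{1}{8 \left(\left(4 + s\right) + 10\right)} = -2 + \frac{1}{8 \left(14 + s\right)}$)
$\left(-483 - 385\right) \left(180 + V{\left(-4,-21 \right)}\right) = \left(-483 - 385\right) \left(180 + \frac{-223 - -64}{8 \left(14 - 4\right)}\right) = - 868 \left(180 + \frac{-223 + 64}{8 \cdot 10}\right) = - 868 \left(180 + \frac{1}{8} \cdot \frac{1}{10} \left(-159\right)\right) = - 868 \left(180 - \frac{159}{80}\right) = \left(-868\right) \frac{14241}{80} = - \frac{3090297}{20}$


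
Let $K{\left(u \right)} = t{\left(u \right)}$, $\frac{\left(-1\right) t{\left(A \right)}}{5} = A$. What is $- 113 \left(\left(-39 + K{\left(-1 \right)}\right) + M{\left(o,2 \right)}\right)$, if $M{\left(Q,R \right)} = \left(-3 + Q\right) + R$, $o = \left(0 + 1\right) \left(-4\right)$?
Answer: $4407$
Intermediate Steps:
$t{\left(A \right)} = - 5 A$
$K{\left(u \right)} = - 5 u$
$o = -4$ ($o = 1 \left(-4\right) = -4$)
$M{\left(Q,R \right)} = -3 + Q + R$
$- 113 \left(\left(-39 + K{\left(-1 \right)}\right) + M{\left(o,2 \right)}\right) = - 113 \left(\left(-39 - -5\right) - 5\right) = - 113 \left(\left(-39 + 5\right) - 5\right) = - 113 \left(-34 - 5\right) = \left(-113\right) \left(-39\right) = 4407$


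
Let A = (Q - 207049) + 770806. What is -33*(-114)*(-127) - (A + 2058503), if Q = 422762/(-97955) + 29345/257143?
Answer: -78084922522747719/25188442565 ≈ -3.1000e+6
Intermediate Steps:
Q = -105835799491/25188442565 (Q = 422762*(-1/97955) + 29345*(1/257143) = -422762/97955 + 29345/257143 = -105835799491/25188442565 ≈ -4.2018)
A = 14200054979317214/25188442565 (A = (-105835799491/25188442565 - 207049) + 770806 = -5215347680440176/25188442565 + 770806 = 14200054979317214/25188442565 ≈ 5.6375e+5)
-33*(-114)*(-127) - (A + 2058503) = -33*(-114)*(-127) - (14200054979317214/25188442565 + 2058503) = 3762*(-127) - 1*66050539564697409/25188442565 = -477774 - 66050539564697409/25188442565 = -78084922522747719/25188442565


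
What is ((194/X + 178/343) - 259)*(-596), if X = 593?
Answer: 31294914020/203399 ≈ 1.5386e+5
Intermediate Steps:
((194/X + 178/343) - 259)*(-596) = ((194/593 + 178/343) - 259)*(-596) = (172096/203399 - 259)*(-596) = -52508245/203399*(-596) = 31294914020/203399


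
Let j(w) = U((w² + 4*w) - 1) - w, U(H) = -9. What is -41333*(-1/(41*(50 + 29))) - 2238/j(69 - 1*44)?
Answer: 4327102/55063 ≈ 78.585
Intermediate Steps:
j(w) = -9 - w
-41333*(-1/(41*(50 + 29))) - 2238/j(69 - 1*44) = -41333*(-1/(41*(50 + 29))) - 2238/(-9 - (69 - 1*44)) = -41333/((-41*79)) - 2238/(-9 - (69 - 44)) = -41333/(-3239) - 2238/(-9 - 1*25) = -41333*(-1/3239) - 2238/(-9 - 25) = 41333/3239 - 2238/(-34) = 41333/3239 - 2238*(-1/34) = 41333/3239 + 1119/17 = 4327102/55063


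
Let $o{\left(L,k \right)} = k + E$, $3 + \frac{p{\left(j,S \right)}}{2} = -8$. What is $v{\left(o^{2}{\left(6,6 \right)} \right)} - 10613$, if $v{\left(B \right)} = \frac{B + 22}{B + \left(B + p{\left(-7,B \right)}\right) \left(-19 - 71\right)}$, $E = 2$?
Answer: $- \frac{19718997}{1858} \approx -10613.0$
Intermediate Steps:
$p{\left(j,S \right)} = -22$ ($p{\left(j,S \right)} = -6 + 2 \left(-8\right) = -6 - 16 = -22$)
$o{\left(L,k \right)} = 2 + k$ ($o{\left(L,k \right)} = k + 2 = 2 + k$)
$v{\left(B \right)} = \frac{22 + B}{1980 - 89 B}$ ($v{\left(B \right)} = \frac{B + 22}{B + \left(B - 22\right) \left(-19 - 71\right)} = \frac{22 + B}{B + \left(-22 + B\right) \left(-90\right)} = \frac{22 + B}{B - \left(-1980 + 90 B\right)} = \frac{22 + B}{1980 - 89 B}$)
$v{\left(o^{2}{\left(6,6 \right)} \right)} - 10613 = \frac{-22 - \left(2 + 6\right)^{2}}{-1980 + 89 \left(2 + 6\right)^{2}} - 10613 = \frac{-22 - 8^{2}}{-1980 + 89 \cdot 8^{2}} - 10613 = \frac{-22 - 64}{-1980 + 89 \cdot 64} - 10613 = \frac{-22 - 64}{-1980 + 5696} - 10613 = \frac{1}{3716} \left(-86\right) - 10613 = - \frac{43}{1858} - 10613 = - \frac{19718997}{1858}$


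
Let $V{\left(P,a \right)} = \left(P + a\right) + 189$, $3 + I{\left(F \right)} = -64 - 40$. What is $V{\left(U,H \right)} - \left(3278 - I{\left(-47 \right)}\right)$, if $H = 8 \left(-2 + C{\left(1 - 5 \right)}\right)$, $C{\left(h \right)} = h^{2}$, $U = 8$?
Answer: $-3076$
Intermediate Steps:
$I{\left(F \right)} = -107$ ($I{\left(F \right)} = -3 - 104 = -107$)
$H = 112$ ($H = 8 \left(-2 + \left(1 - 5\right)^{2}\right) = 8 \left(-2 + \left(-4\right)^{2}\right) = 8 \left(-2 + 16\right) = 8 \cdot 14 = 112$)
$V{\left(P,a \right)} = 189 + P + a$
$V{\left(U,H \right)} - \left(3278 - I{\left(-47 \right)}\right) = \left(189 + 8 + 112\right) - \left(3278 - -107\right) = 309 - \left(3278 + 107\right) = 309 - 3385 = -3076$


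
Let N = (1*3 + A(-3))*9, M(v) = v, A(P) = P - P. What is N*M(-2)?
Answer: -54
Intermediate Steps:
A(P) = 0
N = 27 (N = (1*3 + 0)*9 = (3 + 0)*9 = 3*9 = 27)
N*M(-2) = 27*(-2) = -54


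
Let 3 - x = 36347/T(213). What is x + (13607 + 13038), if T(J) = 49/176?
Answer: -5091320/49 ≈ -1.0390e+5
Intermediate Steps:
T(J) = 49/176 (T(J) = 49*(1/176) = 49/176)
x = -6396925/49 (x = 3 - 36347/49/176 = 3 - 36347*176/49 = 3 - 1*6397072/49 = 3 - 6397072/49 = -6396925/49 ≈ -1.3055e+5)
x + (13607 + 13038) = -6396925/49 + (13607 + 13038) = -6396925/49 + 26645 = -5091320/49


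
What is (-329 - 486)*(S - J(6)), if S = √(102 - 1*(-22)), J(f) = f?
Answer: 4890 - 1630*√31 ≈ -4185.5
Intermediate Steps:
S = 2*√31 (S = √(102 + 22) = √124 = 2*√31 ≈ 11.136)
(-329 - 486)*(S - J(6)) = (-329 - 486)*(2*√31 - 1*6) = -815*(2*√31 - 6) = -815*(-6 + 2*√31) = 4890 - 1630*√31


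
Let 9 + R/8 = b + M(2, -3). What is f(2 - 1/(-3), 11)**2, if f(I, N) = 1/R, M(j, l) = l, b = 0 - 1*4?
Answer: 1/16384 ≈ 6.1035e-5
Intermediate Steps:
b = -4 (b = 0 - 4 = -4)
R = -128 (R = -72 + 8*(-4 - 3) = -72 + 8*(-7) = -72 - 56 = -128)
f(I, N) = -1/128 (f(I, N) = 1/(-128) = -1/128)
f(2 - 1/(-3), 11)**2 = (-1/128)**2 = 1/16384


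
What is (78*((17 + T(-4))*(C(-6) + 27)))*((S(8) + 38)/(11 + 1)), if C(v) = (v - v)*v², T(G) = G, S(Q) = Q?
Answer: 104949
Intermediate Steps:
C(v) = 0 (C(v) = 0*v² = 0)
(78*((17 + T(-4))*(C(-6) + 27)))*((S(8) + 38)/(11 + 1)) = (78*((17 - 4)*(0 + 27)))*((8 + 38)/(11 + 1)) = (78*(13*27))*(46/12) = (78*351)*(46*(1/12)) = 27378*(23/6) = 104949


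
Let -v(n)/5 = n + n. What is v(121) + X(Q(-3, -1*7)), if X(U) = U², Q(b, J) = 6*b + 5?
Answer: -1041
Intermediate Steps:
v(n) = -10*n (v(n) = -5*(n + n) = -10*n)
Q(b, J) = 5 + 6*b
v(121) + X(Q(-3, -1*7)) = -10*121 + (5 + 6*(-3))² = -1210 + (5 - 18)² = -1210 + (-13)² = -1210 + 169 = -1041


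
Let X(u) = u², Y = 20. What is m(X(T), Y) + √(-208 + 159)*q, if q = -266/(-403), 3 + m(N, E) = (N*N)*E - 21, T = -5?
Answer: 12476 + 1862*I/403 ≈ 12476.0 + 4.6203*I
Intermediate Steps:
m(N, E) = -24 + E*N² (m(N, E) = -3 + ((N*N)*E - 21) = -3 + (N²*E - 21) = -3 + (E*N² - 21) = -3 + (-21 + E*N²) = -24 + E*N²)
q = 266/403 (q = -266*(-1/403) = 266/403 ≈ 0.66005)
m(X(T), Y) + √(-208 + 159)*q = (-24 + 20*((-5)²)²) + √(-208 + 159)*(266/403) = (-24 + 20*25²) + √(-49)*(266/403) = (-24 + 20*625) + (7*I)*(266/403) = (-24 + 12500) + 1862*I/403 = 12476 + 1862*I/403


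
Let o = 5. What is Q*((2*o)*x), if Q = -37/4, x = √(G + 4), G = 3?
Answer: -185*√7/2 ≈ -244.73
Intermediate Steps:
x = √7 (x = √(3 + 4) = √7 ≈ 2.6458)
Q = -37/4 (Q = -37*¼ = -37/4 ≈ -9.2500)
Q*((2*o)*x) = -37*2*5*√7/4 = -185*√7/2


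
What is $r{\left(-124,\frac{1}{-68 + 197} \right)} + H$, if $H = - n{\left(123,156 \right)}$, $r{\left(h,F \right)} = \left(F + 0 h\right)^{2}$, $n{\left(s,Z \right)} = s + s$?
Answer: $- \frac{4093685}{16641} \approx -246.0$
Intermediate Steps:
$n{\left(s,Z \right)} = 2 s$
$r{\left(h,F \right)} = F^{2}$ ($r{\left(h,F \right)} = \left(F + 0\right)^{2} = F^{2}$)
$H = -246$ ($H = - 2 \cdot 123 = \left(-1\right) 246 = -246$)
$r{\left(-124,\frac{1}{-68 + 197} \right)} + H = \left(\frac{1}{-68 + 197}\right)^{2} - 246 = \left(\frac{1}{129}\right)^{2} - 246 = \frac{1}{16641} - 246 = - \frac{4093685}{16641}$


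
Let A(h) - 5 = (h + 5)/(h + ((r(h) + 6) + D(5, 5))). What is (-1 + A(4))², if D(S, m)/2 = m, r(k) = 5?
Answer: 11881/625 ≈ 19.010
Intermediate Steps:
D(S, m) = 2*m
A(h) = 5 + (5 + h)/(21 + h) (A(h) = 5 + (h + 5)/(h + ((5 + 6) + 2*5)) = 5 + (5 + h)/(h + (11 + 10)) = 5 + (5 + h)/(h + 21) = 5 + (5 + h)/(21 + h))
(-1 + A(4))² = (-1 + 2*(55 + 3*4)/(21 + 4))² = (-1 + 2*(55 + 12)/25)² = (-1 + 2*(1/25)*67)² = (-1 + 134/25)² = (109/25)² = 11881/625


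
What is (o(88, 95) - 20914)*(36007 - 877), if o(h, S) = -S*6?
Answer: -754732920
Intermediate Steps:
o(h, S) = -6*S
(o(88, 95) - 20914)*(36007 - 877) = (-6*95 - 20914)*(36007 - 877) = (-570 - 20914)*35130 = -21484*35130 = -754732920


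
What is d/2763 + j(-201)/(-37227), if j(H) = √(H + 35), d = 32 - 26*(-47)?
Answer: 418/921 - I*√166/37227 ≈ 0.45385 - 0.0003461*I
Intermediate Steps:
d = 1254 (d = 32 + 1222 = 1254)
j(H) = √(35 + H)
d/2763 + j(-201)/(-37227) = 1254/2763 + √(35 - 201)/(-37227) = 1254*(1/2763) + √(-166)*(-1/37227) = 418/921 + (I*√166)*(-1/37227) = 418/921 - I*√166/37227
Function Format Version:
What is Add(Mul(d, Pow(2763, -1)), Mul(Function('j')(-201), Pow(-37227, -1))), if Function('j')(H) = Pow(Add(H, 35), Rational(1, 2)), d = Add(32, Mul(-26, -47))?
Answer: Add(Rational(418, 921), Mul(Rational(-1, 37227), I, Pow(166, Rational(1, 2)))) ≈ Add(0.45385, Mul(-0.00034610, I))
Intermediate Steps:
d = 1254 (d = Add(32, 1222) = 1254)
Function('j')(H) = Pow(Add(35, H), Rational(1, 2))
Add(Mul(d, Pow(2763, -1)), Mul(Function('j')(-201), Pow(-37227, -1))) = Add(Mul(1254, Pow(2763, -1)), Mul(Pow(Add(35, -201), Rational(1, 2)), Pow(-37227, -1))) = Add(Mul(1254, Rational(1, 2763)), Mul(Pow(-166, Rational(1, 2)), Rational(-1, 37227))) = Add(Rational(418, 921), Mul(Mul(I, Pow(166, Rational(1, 2))), Rational(-1, 37227))) = Add(Rational(418, 921), Mul(Rational(-1, 37227), I, Pow(166, Rational(1, 2))))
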